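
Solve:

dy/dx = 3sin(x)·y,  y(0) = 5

General solution: y = Ce^(-3cos(x))
Applying IC y(0) = 5:
Particular solution: y = 5e^(3(1-cos(x)))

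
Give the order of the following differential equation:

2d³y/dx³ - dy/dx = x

The order is 3 (highest derivative is of order 3).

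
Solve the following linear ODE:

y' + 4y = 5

Using integrating factor method:

General solution: y = 5/4 + Ce^(-4x)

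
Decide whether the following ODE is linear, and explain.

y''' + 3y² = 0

Nonlinear (y² term)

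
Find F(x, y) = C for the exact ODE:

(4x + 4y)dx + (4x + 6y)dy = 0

Verify exactness: ∂M/∂y = ∂N/∂x ✓
Find F(x,y) such that ∂F/∂x = M, ∂F/∂y = N
Solution: 2x² + 4xy + 3y² = C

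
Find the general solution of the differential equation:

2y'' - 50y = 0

Characteristic equation: 2r² - 50 = 0
Divide by 2: r² - 25 = 0
Roots: r = 5, -5 (distinct real)
General solution: y = C₁e^(5x) + C₂e^(-5x)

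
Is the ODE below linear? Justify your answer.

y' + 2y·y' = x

No. Nonlinear (product y·y')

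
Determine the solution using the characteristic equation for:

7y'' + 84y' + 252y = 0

Characteristic equation: 7r² + 84r + 252 = 0
Divide by 7: r² + 12r + 36 = 0
Factored: (r + 6)² = 0
Repeated root: r = -6
General solution: y = (C₁ + C₂x)e^(-6x)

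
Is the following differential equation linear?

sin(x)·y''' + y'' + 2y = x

Yes. Linear (y and its derivatives appear to the first power only, no products of y terms)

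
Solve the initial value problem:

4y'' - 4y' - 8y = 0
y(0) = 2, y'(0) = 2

General solution: y = C₁e^(2x) + C₂e^(-x)
Applying ICs: C₁ = 4/3, C₂ = 2/3
Particular solution: y = (4/3)e^(2x) + (2/3)e^(-x)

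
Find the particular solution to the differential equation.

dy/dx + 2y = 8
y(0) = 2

General solution: y = 4 + Ce^(-2x)
Applying y(0) = 2: C = 2 - 4 = -2
Particular solution: y = 4 - 2e^(-2x)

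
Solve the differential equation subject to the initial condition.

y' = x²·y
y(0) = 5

General solution: y = Ce^(x³/3)
Applying IC y(0) = 5:
Particular solution: y = 5e^(x³/3)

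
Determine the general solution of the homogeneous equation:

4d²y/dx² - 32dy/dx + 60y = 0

Characteristic equation: 4r² - 32r + 60 = 0
Divide by 4: r² - 8r + 15 = 0
Roots: r = 3, 5 (distinct real)
General solution: y = C₁e^(3x) + C₂e^(5x)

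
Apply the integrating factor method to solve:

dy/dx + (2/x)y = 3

Using integrating factor method:

General solution: y = x + Cx^(-2)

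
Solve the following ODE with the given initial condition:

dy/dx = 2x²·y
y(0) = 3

General solution: y = Ce^(2x³/3)
Applying IC y(0) = 3:
Particular solution: y = 3e^(2x³/3)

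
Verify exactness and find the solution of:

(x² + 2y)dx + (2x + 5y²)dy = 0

Verify exactness: ∂M/∂y = ∂N/∂x ✓
Find F(x,y) such that ∂F/∂x = M, ∂F/∂y = N
Solution: x³/3 + 2xy + 5y³/3 = C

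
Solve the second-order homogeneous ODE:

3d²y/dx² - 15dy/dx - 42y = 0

Characteristic equation: 3r² - 15r - 42 = 0
Divide by 3: r² - 5r - 14 = 0
Roots: r = 7, -2 (distinct real)
General solution: y = C₁e^(7x) + C₂e^(-2x)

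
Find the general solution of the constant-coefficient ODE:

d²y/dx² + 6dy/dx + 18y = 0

Characteristic equation: r² + 6r + 18 = 0
Roots: r = -3 ± 3i (complex conjugates)
General solution: y = e^(-3x)(C₁cos(3x) + C₂sin(3x))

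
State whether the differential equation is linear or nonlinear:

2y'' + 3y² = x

Nonlinear (y² term)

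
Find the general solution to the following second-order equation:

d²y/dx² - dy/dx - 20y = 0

Characteristic equation: r² - r - 20 = 0
Roots: r = 5, -4 (distinct real)
General solution: y = C₁e^(5x) + C₂e^(-4x)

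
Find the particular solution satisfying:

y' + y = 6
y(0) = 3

General solution: y = 6 + Ce^(-x)
Applying y(0) = 3: C = 3 - 6 = -3
Particular solution: y = 6 - 3e^(-x)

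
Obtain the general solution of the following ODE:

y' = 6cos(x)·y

Separating variables and integrating:
ln|y| = 6sin(x) + C

General solution: y = Ce^(6sin(x))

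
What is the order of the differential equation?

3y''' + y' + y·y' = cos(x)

The order is 3 (highest derivative is of order 3).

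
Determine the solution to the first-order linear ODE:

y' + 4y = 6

Using integrating factor method:

General solution: y = 3/2 + Ce^(-4x)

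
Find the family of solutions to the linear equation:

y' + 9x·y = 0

Using integrating factor method:

General solution: y = Ce^(-9x^2/2)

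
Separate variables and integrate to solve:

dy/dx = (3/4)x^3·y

Separating variables and integrating:
ln|y| = 3x^4/16 + C

General solution: y = Ce^(3x^4/16)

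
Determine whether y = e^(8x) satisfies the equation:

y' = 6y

Verification:
y = e^(8x)
y' = 8e^(8x)
But 6y = 6e^(8x)
y' ≠ 6y — the derivative does not match

No, it is not a solution.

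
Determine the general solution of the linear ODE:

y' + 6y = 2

Using integrating factor method:

General solution: y = 1/3 + Ce^(-6x)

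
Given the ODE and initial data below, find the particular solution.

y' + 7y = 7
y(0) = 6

General solution: y = 1 + Ce^(-7x)
Applying y(0) = 6: C = 6 - 1 = 5
Particular solution: y = 1 + 5e^(-7x)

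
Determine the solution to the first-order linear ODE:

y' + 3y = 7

Using integrating factor method:

General solution: y = 7/3 + Ce^(-3x)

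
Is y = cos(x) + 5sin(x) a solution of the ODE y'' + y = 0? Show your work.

Verification:
y'' = -cos(x) - 5sin(x)
y'' + y = 0 ✓

Yes, it is a solution.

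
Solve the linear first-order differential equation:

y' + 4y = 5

Using integrating factor method:

General solution: y = 5/4 + Ce^(-4x)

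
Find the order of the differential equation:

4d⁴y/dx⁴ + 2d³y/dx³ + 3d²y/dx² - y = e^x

The order is 4 (highest derivative is of order 4).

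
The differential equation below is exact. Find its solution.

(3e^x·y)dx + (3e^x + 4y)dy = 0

Verify exactness: ∂M/∂y = ∂N/∂x ✓
Find F(x,y) such that ∂F/∂x = M, ∂F/∂y = N
Solution: 3e^x·y + 2y² = C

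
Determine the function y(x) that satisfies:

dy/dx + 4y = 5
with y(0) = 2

General solution: y = 5/4 + Ce^(-4x)
Applying y(0) = 2: C = 2 - 5/4 = 3/4
Particular solution: y = 5/4 + (3/4)e^(-4x)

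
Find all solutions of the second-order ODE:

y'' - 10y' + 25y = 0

Characteristic equation: r² - 10r + 25 = 0
Factored: (r - 5)² = 0
Repeated root: r = 5
General solution: y = (C₁ + C₂x)e^(5x)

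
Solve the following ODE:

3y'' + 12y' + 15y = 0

Characteristic equation: 3r² + 12r + 15 = 0
Divide by 3: r² + 4r + 5 = 0
Roots: r = -2 ± i (complex conjugates)
General solution: y = e^(-2x)(C₁cos(x) + C₂sin(x))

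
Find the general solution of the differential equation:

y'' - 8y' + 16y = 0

Characteristic equation: r² - 8r + 16 = 0
Factored: (r - 4)² = 0
Repeated root: r = 4
General solution: y = (C₁ + C₂x)e^(4x)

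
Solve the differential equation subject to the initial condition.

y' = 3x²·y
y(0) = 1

General solution: y = Ce^(x³)
Applying IC y(0) = 1:
Particular solution: y = e^(x³)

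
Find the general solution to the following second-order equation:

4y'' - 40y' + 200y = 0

Characteristic equation: 4r² - 40r + 200 = 0
Divide by 4: r² - 10r + 50 = 0
Roots: r = 5 ± 5i (complex conjugates)
General solution: y = e^(5x)(C₁cos(5x) + C₂sin(5x))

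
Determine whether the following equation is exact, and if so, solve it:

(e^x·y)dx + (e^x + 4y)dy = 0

Verify exactness: ∂M/∂y = ∂N/∂x ✓
Find F(x,y) such that ∂F/∂x = M, ∂F/∂y = N
Solution: e^x·y + 2y² = C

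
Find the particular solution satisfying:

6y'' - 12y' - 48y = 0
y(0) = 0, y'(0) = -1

General solution: y = C₁e^(4x) + C₂e^(-2x)
Applying ICs: C₁ = -1/6, C₂ = 1/6
Particular solution: y = -(1/6)e^(4x) + (1/6)e^(-2x)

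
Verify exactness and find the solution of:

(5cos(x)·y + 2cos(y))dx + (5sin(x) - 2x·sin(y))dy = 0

Verify exactness: ∂M/∂y = ∂N/∂x ✓
Find F(x,y) such that ∂F/∂x = M, ∂F/∂y = N
Solution: 5sin(x)·y + 2x·cos(y) = C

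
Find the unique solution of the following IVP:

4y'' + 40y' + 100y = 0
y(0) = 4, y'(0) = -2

General solution: y = (C₁ + C₂x)e^(-5x)
Repeated root r = -5
Applying ICs: C₁ = 4, C₂ = 18
Particular solution: y = (4 + 18x)e^(-5x)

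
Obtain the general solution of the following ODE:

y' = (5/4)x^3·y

Separating variables and integrating:
ln|y| = 5x^4/16 + C

General solution: y = Ce^(5x^4/16)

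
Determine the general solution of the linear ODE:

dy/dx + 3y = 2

Using integrating factor method:

General solution: y = 2/3 + Ce^(-3x)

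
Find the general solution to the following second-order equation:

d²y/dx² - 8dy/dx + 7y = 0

Characteristic equation: r² - 8r + 7 = 0
Roots: r = 7, 1 (distinct real)
General solution: y = C₁e^(7x) + C₂e^x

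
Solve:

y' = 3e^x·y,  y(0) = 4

General solution: y = Ce^(3e^x)
Applying IC y(0) = 4:
Particular solution: y = 4e^(3(e^x - 1))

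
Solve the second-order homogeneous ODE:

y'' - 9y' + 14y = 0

Characteristic equation: r² - 9r + 14 = 0
Roots: r = 2, 7 (distinct real)
General solution: y = C₁e^(2x) + C₂e^(7x)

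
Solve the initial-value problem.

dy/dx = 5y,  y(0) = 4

General solution: y = Ce^(5x)
Applying IC y(0) = 4:
Particular solution: y = 4e^(5x)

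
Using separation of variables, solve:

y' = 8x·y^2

Separating variables and integrating:
-1/y = 4x^2 + C

General solution: y^-1 = -4x^2 + C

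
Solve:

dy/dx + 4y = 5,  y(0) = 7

General solution: y = 5/4 + Ce^(-4x)
Applying y(0) = 7: C = 7 - 5/4 = 23/4
Particular solution: y = 5/4 + (23/4)e^(-4x)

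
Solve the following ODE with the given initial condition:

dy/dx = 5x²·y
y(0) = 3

General solution: y = Ce^(5x³/3)
Applying IC y(0) = 3:
Particular solution: y = 3e^(5x³/3)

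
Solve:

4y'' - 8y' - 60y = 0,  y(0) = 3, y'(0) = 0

General solution: y = C₁e^(5x) + C₂e^(-3x)
Applying ICs: C₁ = 9/8, C₂ = 15/8
Particular solution: y = (9/8)e^(5x) + (15/8)e^(-3x)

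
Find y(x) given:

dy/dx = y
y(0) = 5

General solution: y = Ce^x
Applying IC y(0) = 5:
Particular solution: y = 5e^x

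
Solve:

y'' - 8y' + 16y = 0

Characteristic equation: r² - 8r + 16 = 0
Factored: (r - 4)² = 0
Repeated root: r = 4
General solution: y = (C₁ + C₂x)e^(4x)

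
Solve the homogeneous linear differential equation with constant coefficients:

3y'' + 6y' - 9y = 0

Characteristic equation: 3r² + 6r - 9 = 0
Divide by 3: r² + 2r - 3 = 0
Roots: r = 1, -3 (distinct real)
General solution: y = C₁e^x + C₂e^(-3x)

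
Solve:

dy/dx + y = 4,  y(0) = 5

General solution: y = 4 + Ce^(-x)
Applying y(0) = 5: C = 5 - 4 = 1
Particular solution: y = 4 + e^(-x)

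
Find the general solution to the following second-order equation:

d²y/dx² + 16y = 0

Characteristic equation: r² + 16 = 0
Roots: r = ±4i (complex conjugates)
General solution: y = C₁cos(4x) + C₂sin(4x)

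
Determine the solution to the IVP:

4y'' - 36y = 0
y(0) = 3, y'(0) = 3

General solution: y = C₁e^(3x) + C₂e^(-3x)
Applying ICs: C₁ = 2, C₂ = 1
Particular solution: y = 2e^(3x) + e^(-3x)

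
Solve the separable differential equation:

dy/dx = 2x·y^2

Separating variables and integrating:
-1/y = x^2 + C

General solution: y^-1 = -x^2 + C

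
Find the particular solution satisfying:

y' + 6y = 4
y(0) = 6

General solution: y = 2/3 + Ce^(-6x)
Applying y(0) = 6: C = 6 - 2/3 = 16/3
Particular solution: y = 2/3 + (16/3)e^(-6x)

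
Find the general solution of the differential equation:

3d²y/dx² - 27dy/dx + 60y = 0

Characteristic equation: 3r² - 27r + 60 = 0
Divide by 3: r² - 9r + 20 = 0
Roots: r = 4, 5 (distinct real)
General solution: y = C₁e^(4x) + C₂e^(5x)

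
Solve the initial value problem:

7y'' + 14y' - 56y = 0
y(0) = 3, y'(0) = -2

General solution: y = C₁e^(2x) + C₂e^(-4x)
Applying ICs: C₁ = 5/3, C₂ = 4/3
Particular solution: y = (5/3)e^(2x) + (4/3)e^(-4x)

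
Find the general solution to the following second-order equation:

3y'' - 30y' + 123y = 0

Characteristic equation: 3r² - 30r + 123 = 0
Divide by 3: r² - 10r + 41 = 0
Roots: r = 5 ± 4i (complex conjugates)
General solution: y = e^(5x)(C₁cos(4x) + C₂sin(4x))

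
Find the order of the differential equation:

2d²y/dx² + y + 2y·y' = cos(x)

The order is 2 (highest derivative is of order 2).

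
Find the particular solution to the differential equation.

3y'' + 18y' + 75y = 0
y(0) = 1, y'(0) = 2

General solution: y = e^(-3x)(C₁cos(4x) + C₂sin(4x))
Complex roots r = -3 ± 4i
Applying ICs: C₁ = 1, C₂ = 5/4
Particular solution: y = e^(-3x)(cos(4x) + (5/4)sin(4x))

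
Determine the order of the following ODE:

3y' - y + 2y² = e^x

The order is 1 (highest derivative is of order 1).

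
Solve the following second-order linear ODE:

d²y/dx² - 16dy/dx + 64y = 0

Characteristic equation: r² - 16r + 64 = 0
Factored: (r - 8)² = 0
Repeated root: r = 8
General solution: y = (C₁ + C₂x)e^(8x)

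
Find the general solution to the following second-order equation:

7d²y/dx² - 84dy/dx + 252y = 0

Characteristic equation: 7r² - 84r + 252 = 0
Divide by 7: r² - 12r + 36 = 0
Factored: (r - 6)² = 0
Repeated root: r = 6
General solution: y = (C₁ + C₂x)e^(6x)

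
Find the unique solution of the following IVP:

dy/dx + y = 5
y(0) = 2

General solution: y = 5 + Ce^(-x)
Applying y(0) = 2: C = 2 - 5 = -3
Particular solution: y = 5 - 3e^(-x)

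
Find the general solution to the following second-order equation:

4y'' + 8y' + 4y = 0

Characteristic equation: 4r² + 8r + 4 = 0
Divide by 4: r² + 2r + 1 = 0
Factored: (r + 1)² = 0
Repeated root: r = -1
General solution: y = (C₁ + C₂x)e^(-x)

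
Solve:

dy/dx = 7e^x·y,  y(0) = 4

General solution: y = Ce^(7e^x)
Applying IC y(0) = 4:
Particular solution: y = 4e^(7(e^x - 1))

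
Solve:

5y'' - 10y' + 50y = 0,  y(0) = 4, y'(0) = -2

General solution: y = e^x(C₁cos(3x) + C₂sin(3x))
Complex roots r = 1 ± 3i
Applying ICs: C₁ = 4, C₂ = -2
Particular solution: y = e^x(4cos(3x) - 2sin(3x))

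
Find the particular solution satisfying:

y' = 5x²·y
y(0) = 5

General solution: y = Ce^(5x³/3)
Applying IC y(0) = 5:
Particular solution: y = 5e^(5x³/3)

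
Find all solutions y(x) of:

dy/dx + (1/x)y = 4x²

Using integrating factor method:

General solution: y = x^3 + C/x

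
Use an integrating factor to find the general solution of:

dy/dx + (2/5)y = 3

Using integrating factor method:

General solution: y = 15/2 + Ce^(-2x/5)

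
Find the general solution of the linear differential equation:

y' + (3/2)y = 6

Using integrating factor method:

General solution: y = 4 + Ce^(-3x/2)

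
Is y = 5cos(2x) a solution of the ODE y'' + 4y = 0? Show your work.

Verification:
y'' = -20cos(2x)
y'' + 4y = 0 ✓

Yes, it is a solution.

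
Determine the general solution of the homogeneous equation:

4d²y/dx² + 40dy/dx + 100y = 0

Characteristic equation: 4r² + 40r + 100 = 0
Divide by 4: r² + 10r + 25 = 0
Factored: (r + 5)² = 0
Repeated root: r = -5
General solution: y = (C₁ + C₂x)e^(-5x)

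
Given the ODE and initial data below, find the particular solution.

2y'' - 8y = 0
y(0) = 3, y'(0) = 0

General solution: y = C₁e^(2x) + C₂e^(-2x)
Applying ICs: C₁ = 3/2, C₂ = 3/2
Particular solution: y = (3/2)e^(2x) + (3/2)e^(-2x)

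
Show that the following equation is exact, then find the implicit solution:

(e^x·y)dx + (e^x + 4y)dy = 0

Verify exactness: ∂M/∂y = ∂N/∂x ✓
Find F(x,y) such that ∂F/∂x = M, ∂F/∂y = N
Solution: e^x·y + 2y² = C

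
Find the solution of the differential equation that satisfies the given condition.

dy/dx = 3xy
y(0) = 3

General solution: y = Ce^(3x²/2)
Applying IC y(0) = 3:
Particular solution: y = 3e^(3x²/2)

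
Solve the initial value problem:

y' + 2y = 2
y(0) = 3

General solution: y = 1 + Ce^(-2x)
Applying y(0) = 3: C = 3 - 1 = 2
Particular solution: y = 1 + 2e^(-2x)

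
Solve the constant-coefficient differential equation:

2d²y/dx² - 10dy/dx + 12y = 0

Characteristic equation: 2r² - 10r + 12 = 0
Divide by 2: r² - 5r + 6 = 0
Roots: r = 3, 2 (distinct real)
General solution: y = C₁e^(3x) + C₂e^(2x)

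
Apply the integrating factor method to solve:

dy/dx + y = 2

Using integrating factor method:

General solution: y = 2 + Ce^(-x)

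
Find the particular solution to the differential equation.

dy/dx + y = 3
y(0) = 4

General solution: y = 3 + Ce^(-x)
Applying y(0) = 4: C = 4 - 3 = 1
Particular solution: y = 3 + e^(-x)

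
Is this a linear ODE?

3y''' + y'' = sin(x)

Yes. Linear (y and its derivatives appear to the first power only, no products of y terms)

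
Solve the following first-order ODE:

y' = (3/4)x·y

Separating variables and integrating:
ln|y| = 3x^2/8 + C

General solution: y = Ce^(3x^2/8)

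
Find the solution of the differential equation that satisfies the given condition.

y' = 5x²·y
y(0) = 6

General solution: y = Ce^(5x³/3)
Applying IC y(0) = 6:
Particular solution: y = 6e^(5x³/3)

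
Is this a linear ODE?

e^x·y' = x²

Yes. Linear (y and its derivatives appear to the first power only, no products of y terms)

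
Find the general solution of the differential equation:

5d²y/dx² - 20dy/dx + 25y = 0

Characteristic equation: 5r² - 20r + 25 = 0
Divide by 5: r² - 4r + 5 = 0
Roots: r = 2 ± i (complex conjugates)
General solution: y = e^(2x)(C₁cos(x) + C₂sin(x))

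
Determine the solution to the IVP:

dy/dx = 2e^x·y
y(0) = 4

General solution: y = Ce^(2e^x)
Applying IC y(0) = 4:
Particular solution: y = 4e^(2(e^x - 1))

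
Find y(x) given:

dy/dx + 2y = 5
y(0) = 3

General solution: y = 5/2 + Ce^(-2x)
Applying y(0) = 3: C = 3 - 5/2 = 1/2
Particular solution: y = 5/2 + (1/2)e^(-2x)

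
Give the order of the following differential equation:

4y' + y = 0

The order is 1 (highest derivative is of order 1).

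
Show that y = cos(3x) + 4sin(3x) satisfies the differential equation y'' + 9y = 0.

Verification:
y'' = -9cos(3x) - 36sin(3x)
y'' + 9y = 0 ✓

Yes, it is a solution.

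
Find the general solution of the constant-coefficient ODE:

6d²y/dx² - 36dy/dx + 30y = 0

Characteristic equation: 6r² - 36r + 30 = 0
Divide by 6: r² - 6r + 5 = 0
Roots: r = 1, 5 (distinct real)
General solution: y = C₁e^x + C₂e^(5x)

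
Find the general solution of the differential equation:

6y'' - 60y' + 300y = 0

Characteristic equation: 6r² - 60r + 300 = 0
Divide by 6: r² - 10r + 50 = 0
Roots: r = 5 ± 5i (complex conjugates)
General solution: y = e^(5x)(C₁cos(5x) + C₂sin(5x))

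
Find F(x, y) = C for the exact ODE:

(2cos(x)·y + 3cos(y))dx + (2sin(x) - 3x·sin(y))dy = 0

Verify exactness: ∂M/∂y = ∂N/∂x ✓
Find F(x,y) such that ∂F/∂x = M, ∂F/∂y = N
Solution: 2sin(x)·y + 3x·cos(y) = C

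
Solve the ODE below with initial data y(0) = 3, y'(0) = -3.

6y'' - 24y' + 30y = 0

General solution: y = e^(2x)(C₁cos(x) + C₂sin(x))
Complex roots r = 2 ± i
Applying ICs: C₁ = 3, C₂ = -9
Particular solution: y = e^(2x)(3cos(x) - 9sin(x))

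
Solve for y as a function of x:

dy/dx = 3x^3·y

Separating variables and integrating:
ln|y| = 3x^4/4 + C

General solution: y = Ce^(3x^4/4)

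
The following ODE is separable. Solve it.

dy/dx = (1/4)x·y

Separating variables and integrating:
ln|y| = x^2/8 + C

General solution: y = Ce^(x^2/8)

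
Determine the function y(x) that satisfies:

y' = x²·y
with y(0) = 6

General solution: y = Ce^(x³/3)
Applying IC y(0) = 6:
Particular solution: y = 6e^(x³/3)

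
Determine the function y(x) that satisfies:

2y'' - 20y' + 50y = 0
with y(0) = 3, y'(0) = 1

General solution: y = (C₁ + C₂x)e^(5x)
Repeated root r = 5
Applying ICs: C₁ = 3, C₂ = -14
Particular solution: y = (3 - 14x)e^(5x)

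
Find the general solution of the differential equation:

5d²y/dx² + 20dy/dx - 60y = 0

Characteristic equation: 5r² + 20r - 60 = 0
Divide by 5: r² + 4r - 12 = 0
Roots: r = 2, -6 (distinct real)
General solution: y = C₁e^(2x) + C₂e^(-6x)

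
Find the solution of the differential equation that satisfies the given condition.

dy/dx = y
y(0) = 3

General solution: y = Ce^x
Applying IC y(0) = 3:
Particular solution: y = 3e^x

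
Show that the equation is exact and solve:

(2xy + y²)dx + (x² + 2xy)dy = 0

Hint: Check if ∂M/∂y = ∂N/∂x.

Verify exactness: ∂M/∂y = ∂N/∂x ✓
Find F(x,y) such that ∂F/∂x = M, ∂F/∂y = N
Solution: x²y + xy² = C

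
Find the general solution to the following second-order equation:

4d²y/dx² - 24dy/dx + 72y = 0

Characteristic equation: 4r² - 24r + 72 = 0
Divide by 4: r² - 6r + 18 = 0
Roots: r = 3 ± 3i (complex conjugates)
General solution: y = e^(3x)(C₁cos(3x) + C₂sin(3x))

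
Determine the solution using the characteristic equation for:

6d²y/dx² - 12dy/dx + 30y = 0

Characteristic equation: 6r² - 12r + 30 = 0
Divide by 6: r² - 2r + 5 = 0
Roots: r = 1 ± 2i (complex conjugates)
General solution: y = e^x(C₁cos(2x) + C₂sin(2x))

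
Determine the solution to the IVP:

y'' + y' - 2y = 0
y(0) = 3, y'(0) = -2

General solution: y = C₁e^x + C₂e^(-2x)
Applying ICs: C₁ = 4/3, C₂ = 5/3
Particular solution: y = (4/3)e^x + (5/3)e^(-2x)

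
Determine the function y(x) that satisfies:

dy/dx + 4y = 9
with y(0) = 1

General solution: y = 9/4 + Ce^(-4x)
Applying y(0) = 1: C = 1 - 9/4 = -5/4
Particular solution: y = 9/4 - (5/4)e^(-4x)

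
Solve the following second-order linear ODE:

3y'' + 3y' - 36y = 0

Characteristic equation: 3r² + 3r - 36 = 0
Divide by 3: r² + r - 12 = 0
Roots: r = 3, -4 (distinct real)
General solution: y = C₁e^(3x) + C₂e^(-4x)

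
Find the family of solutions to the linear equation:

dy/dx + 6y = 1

Using integrating factor method:

General solution: y = 1/6 + Ce^(-6x)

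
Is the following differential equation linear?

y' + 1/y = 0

No. Nonlinear (1/y term)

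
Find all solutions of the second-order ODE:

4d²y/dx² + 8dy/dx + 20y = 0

Characteristic equation: 4r² + 8r + 20 = 0
Divide by 4: r² + 2r + 5 = 0
Roots: r = -1 ± 2i (complex conjugates)
General solution: y = e^(-x)(C₁cos(2x) + C₂sin(2x))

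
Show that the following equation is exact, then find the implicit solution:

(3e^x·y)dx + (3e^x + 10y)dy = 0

Verify exactness: ∂M/∂y = ∂N/∂x ✓
Find F(x,y) such that ∂F/∂x = M, ∂F/∂y = N
Solution: 3e^x·y + 5y² = C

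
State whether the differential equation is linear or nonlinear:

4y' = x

Linear (y and its derivatives appear to the first power only, no products of y terms)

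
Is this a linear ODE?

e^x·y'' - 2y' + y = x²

Yes. Linear (y and its derivatives appear to the first power only, no products of y terms)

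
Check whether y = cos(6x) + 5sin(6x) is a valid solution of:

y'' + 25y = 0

Verification:
y'' = -36cos(6x) - 180sin(6x)
y'' + 25y ≠ 0 (frequency mismatch: got 36 instead of 25)

No, it is not a solution.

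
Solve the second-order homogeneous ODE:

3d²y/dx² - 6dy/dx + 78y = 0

Characteristic equation: 3r² - 6r + 78 = 0
Divide by 3: r² - 2r + 26 = 0
Roots: r = 1 ± 5i (complex conjugates)
General solution: y = e^x(C₁cos(5x) + C₂sin(5x))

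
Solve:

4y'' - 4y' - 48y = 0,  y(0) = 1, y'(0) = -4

General solution: y = C₁e^(4x) + C₂e^(-3x)
Applying ICs: C₁ = -1/7, C₂ = 8/7
Particular solution: y = -(1/7)e^(4x) + (8/7)e^(-3x)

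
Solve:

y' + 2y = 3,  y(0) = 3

General solution: y = 3/2 + Ce^(-2x)
Applying y(0) = 3: C = 3 - 3/2 = 3/2
Particular solution: y = 3/2 + (3/2)e^(-2x)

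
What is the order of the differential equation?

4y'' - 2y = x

The order is 2 (highest derivative is of order 2).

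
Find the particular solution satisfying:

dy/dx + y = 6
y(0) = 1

General solution: y = 6 + Ce^(-x)
Applying y(0) = 1: C = 1 - 6 = -5
Particular solution: y = 6 - 5e^(-x)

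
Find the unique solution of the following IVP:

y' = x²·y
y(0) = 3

General solution: y = Ce^(x³/3)
Applying IC y(0) = 3:
Particular solution: y = 3e^(x³/3)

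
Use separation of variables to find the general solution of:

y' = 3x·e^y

Separating variables and integrating:
-e^(-y) = 3x²/2 + C

General solution: y = -ln(C - 3x²/2)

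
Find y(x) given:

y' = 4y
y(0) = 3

General solution: y = Ce^(4x)
Applying IC y(0) = 3:
Particular solution: y = 3e^(4x)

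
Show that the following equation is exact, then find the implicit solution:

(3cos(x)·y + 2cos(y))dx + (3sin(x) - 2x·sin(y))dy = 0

Verify exactness: ∂M/∂y = ∂N/∂x ✓
Find F(x,y) such that ∂F/∂x = M, ∂F/∂y = N
Solution: 3sin(x)·y + 2x·cos(y) = C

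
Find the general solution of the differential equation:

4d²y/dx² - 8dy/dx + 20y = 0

Characteristic equation: 4r² - 8r + 20 = 0
Divide by 4: r² - 2r + 5 = 0
Roots: r = 1 ± 2i (complex conjugates)
General solution: y = e^x(C₁cos(2x) + C₂sin(2x))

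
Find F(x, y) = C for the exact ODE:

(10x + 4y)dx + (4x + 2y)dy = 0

Verify exactness: ∂M/∂y = ∂N/∂x ✓
Find F(x,y) such that ∂F/∂x = M, ∂F/∂y = N
Solution: 5x² + 4xy + y² = C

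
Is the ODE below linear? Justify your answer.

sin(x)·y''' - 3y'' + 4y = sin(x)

Yes. Linear (y and its derivatives appear to the first power only, no products of y terms)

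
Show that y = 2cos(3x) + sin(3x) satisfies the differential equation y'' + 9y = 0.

Verification:
y'' = -18cos(3x) - 9sin(3x)
y'' + 9y = 0 ✓

Yes, it is a solution.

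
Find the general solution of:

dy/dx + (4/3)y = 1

Using integrating factor method:

General solution: y = 3/4 + Ce^(-4x/3)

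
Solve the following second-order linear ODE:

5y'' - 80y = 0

Characteristic equation: 5r² - 80 = 0
Divide by 5: r² - 16 = 0
Roots: r = 4, -4 (distinct real)
General solution: y = C₁e^(4x) + C₂e^(-4x)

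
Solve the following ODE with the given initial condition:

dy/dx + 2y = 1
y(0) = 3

General solution: y = 1/2 + Ce^(-2x)
Applying y(0) = 3: C = 3 - 1/2 = 5/2
Particular solution: y = 1/2 + (5/2)e^(-2x)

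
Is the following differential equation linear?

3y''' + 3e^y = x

No. Nonlinear (e^y is nonlinear in y)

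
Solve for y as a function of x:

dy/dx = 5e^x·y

Separating variables and integrating:
ln|y| = 5e^x + C

General solution: y = Ce^(5e^x)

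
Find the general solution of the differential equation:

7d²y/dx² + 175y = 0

Characteristic equation: 7r² + 175 = 0
Divide by 7: r² + 25 = 0
Roots: r = ±5i (complex conjugates)
General solution: y = C₁cos(5x) + C₂sin(5x)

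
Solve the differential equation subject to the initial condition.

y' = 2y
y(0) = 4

General solution: y = Ce^(2x)
Applying IC y(0) = 4:
Particular solution: y = 4e^(2x)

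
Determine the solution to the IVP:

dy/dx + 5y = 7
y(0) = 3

General solution: y = 7/5 + Ce^(-5x)
Applying y(0) = 3: C = 3 - 7/5 = 8/5
Particular solution: y = 7/5 + (8/5)e^(-5x)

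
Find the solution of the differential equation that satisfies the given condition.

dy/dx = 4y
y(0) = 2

General solution: y = Ce^(4x)
Applying IC y(0) = 2:
Particular solution: y = 2e^(4x)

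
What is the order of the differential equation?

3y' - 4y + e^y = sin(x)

The order is 1 (highest derivative is of order 1).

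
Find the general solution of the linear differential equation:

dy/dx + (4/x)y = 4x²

Using integrating factor method:

General solution: y = (4/7)x^3 + Cx^(-4)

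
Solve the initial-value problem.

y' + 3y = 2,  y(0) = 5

General solution: y = 2/3 + Ce^(-3x)
Applying y(0) = 5: C = 5 - 2/3 = 13/3
Particular solution: y = 2/3 + (13/3)e^(-3x)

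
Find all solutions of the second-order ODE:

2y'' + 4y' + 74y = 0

Characteristic equation: 2r² + 4r + 74 = 0
Divide by 2: r² + 2r + 37 = 0
Roots: r = -1 ± 6i (complex conjugates)
General solution: y = e^(-x)(C₁cos(6x) + C₂sin(6x))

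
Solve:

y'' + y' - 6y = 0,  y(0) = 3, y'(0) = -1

General solution: y = C₁e^(2x) + C₂e^(-3x)
Applying ICs: C₁ = 8/5, C₂ = 7/5
Particular solution: y = (8/5)e^(2x) + (7/5)e^(-3x)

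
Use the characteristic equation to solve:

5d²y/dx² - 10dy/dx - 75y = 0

Characteristic equation: 5r² - 10r - 75 = 0
Divide by 5: r² - 2r - 15 = 0
Roots: r = 5, -3 (distinct real)
General solution: y = C₁e^(5x) + C₂e^(-3x)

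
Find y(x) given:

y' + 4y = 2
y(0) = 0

General solution: y = 1/2 + Ce^(-4x)
Applying y(0) = 0: C = 0 - 1/2 = -1/2
Particular solution: y = 1/2 - (1/2)e^(-4x)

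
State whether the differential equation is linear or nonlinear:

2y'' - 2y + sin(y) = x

Nonlinear (sin(y) is nonlinear in y)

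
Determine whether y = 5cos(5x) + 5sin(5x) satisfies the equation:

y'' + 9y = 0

Verification:
y'' = -125cos(5x) - 125sin(5x)
y'' + 9y ≠ 0 (frequency mismatch: got 25 instead of 9)

No, it is not a solution.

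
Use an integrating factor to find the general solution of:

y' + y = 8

Using integrating factor method:

General solution: y = 8 + Ce^(-x)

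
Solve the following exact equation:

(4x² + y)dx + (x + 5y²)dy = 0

Verify exactness: ∂M/∂y = ∂N/∂x ✓
Find F(x,y) such that ∂F/∂x = M, ∂F/∂y = N
Solution: 4x³/3 + xy + 5y³/3 = C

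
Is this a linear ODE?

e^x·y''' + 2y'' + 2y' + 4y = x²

Yes. Linear (y and its derivatives appear to the first power only, no products of y terms)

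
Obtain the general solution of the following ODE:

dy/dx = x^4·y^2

Separating variables and integrating:
-1/y = x^5/5 + C

General solution: y^-1 = (-1/5)x^5 + C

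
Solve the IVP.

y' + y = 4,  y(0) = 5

General solution: y = 4 + Ce^(-x)
Applying y(0) = 5: C = 5 - 4 = 1
Particular solution: y = 4 + e^(-x)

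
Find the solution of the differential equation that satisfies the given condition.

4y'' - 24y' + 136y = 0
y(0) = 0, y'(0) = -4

General solution: y = e^(3x)(C₁cos(5x) + C₂sin(5x))
Complex roots r = 3 ± 5i
Applying ICs: C₁ = 0, C₂ = -4/5
Particular solution: y = e^(3x)(-(4/5)sin(5x))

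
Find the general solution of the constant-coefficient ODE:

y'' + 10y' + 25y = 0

Characteristic equation: r² + 10r + 25 = 0
Factored: (r + 5)² = 0
Repeated root: r = -5
General solution: y = (C₁ + C₂x)e^(-5x)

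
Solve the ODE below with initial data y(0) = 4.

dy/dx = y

General solution: y = Ce^x
Applying IC y(0) = 4:
Particular solution: y = 4e^x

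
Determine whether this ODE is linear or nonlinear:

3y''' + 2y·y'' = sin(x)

Nonlinear (y·y'' term)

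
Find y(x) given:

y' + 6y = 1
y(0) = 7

General solution: y = 1/6 + Ce^(-6x)
Applying y(0) = 7: C = 7 - 1/6 = 41/6
Particular solution: y = 1/6 + (41/6)e^(-6x)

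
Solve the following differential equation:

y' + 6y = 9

Using integrating factor method:

General solution: y = 3/2 + Ce^(-6x)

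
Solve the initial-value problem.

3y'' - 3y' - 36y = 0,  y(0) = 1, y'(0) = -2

General solution: y = C₁e^(4x) + C₂e^(-3x)
Applying ICs: C₁ = 1/7, C₂ = 6/7
Particular solution: y = (1/7)e^(4x) + (6/7)e^(-3x)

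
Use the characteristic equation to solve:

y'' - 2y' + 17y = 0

Characteristic equation: r² - 2r + 17 = 0
Roots: r = 1 ± 4i (complex conjugates)
General solution: y = e^x(C₁cos(4x) + C₂sin(4x))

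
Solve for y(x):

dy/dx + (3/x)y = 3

Using integrating factor method:

General solution: y = (3/4)x + Cx^(-3)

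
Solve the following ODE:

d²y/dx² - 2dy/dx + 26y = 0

Characteristic equation: r² - 2r + 26 = 0
Roots: r = 1 ± 5i (complex conjugates)
General solution: y = e^x(C₁cos(5x) + C₂sin(5x))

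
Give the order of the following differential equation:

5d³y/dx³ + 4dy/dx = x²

The order is 3 (highest derivative is of order 3).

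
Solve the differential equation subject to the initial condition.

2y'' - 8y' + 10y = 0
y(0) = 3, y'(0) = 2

General solution: y = e^(2x)(C₁cos(x) + C₂sin(x))
Complex roots r = 2 ± i
Applying ICs: C₁ = 3, C₂ = -4
Particular solution: y = e^(2x)(3cos(x) - 4sin(x))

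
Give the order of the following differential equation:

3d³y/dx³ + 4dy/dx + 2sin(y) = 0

The order is 3 (highest derivative is of order 3).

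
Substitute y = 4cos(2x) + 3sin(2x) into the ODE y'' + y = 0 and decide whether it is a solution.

Verification:
y'' = -16cos(2x) - 12sin(2x)
y'' + y ≠ 0 (frequency mismatch: got 4 instead of 1)

No, it is not a solution.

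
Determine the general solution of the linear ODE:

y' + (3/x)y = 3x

Using integrating factor method:

General solution: y = (3/5)x^2 + Cx^(-3)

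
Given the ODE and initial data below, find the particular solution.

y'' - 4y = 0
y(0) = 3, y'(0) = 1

General solution: y = C₁e^(2x) + C₂e^(-2x)
Applying ICs: C₁ = 7/4, C₂ = 5/4
Particular solution: y = (7/4)e^(2x) + (5/4)e^(-2x)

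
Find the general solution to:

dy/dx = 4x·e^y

Separating variables and integrating:
-e^(-y) = 2x² + C

General solution: y = -ln(C - 2x²)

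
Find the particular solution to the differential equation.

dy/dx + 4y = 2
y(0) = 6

General solution: y = 1/2 + Ce^(-4x)
Applying y(0) = 6: C = 6 - 1/2 = 11/2
Particular solution: y = 1/2 + (11/2)e^(-4x)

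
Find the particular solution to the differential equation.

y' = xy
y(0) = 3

General solution: y = Ce^(x²/2)
Applying IC y(0) = 3:
Particular solution: y = 3e^(x²/2)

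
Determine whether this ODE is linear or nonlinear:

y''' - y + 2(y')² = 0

Nonlinear ((y')² term)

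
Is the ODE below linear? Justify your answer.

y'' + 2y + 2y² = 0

No. Nonlinear (y² term)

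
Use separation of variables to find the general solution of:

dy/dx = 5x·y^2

Separating variables and integrating:
-1/y = 5x^2/2 + C

General solution: y^-1 = (-5/2)x^2 + C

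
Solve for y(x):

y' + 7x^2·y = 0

Using integrating factor method:

General solution: y = Ce^(-7x^3/3)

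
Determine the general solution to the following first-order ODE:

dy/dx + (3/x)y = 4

Using integrating factor method:

General solution: y = x + Cx^(-3)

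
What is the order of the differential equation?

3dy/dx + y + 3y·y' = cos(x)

The order is 1 (highest derivative is of order 1).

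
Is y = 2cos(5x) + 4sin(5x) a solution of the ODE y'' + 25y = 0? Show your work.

Verification:
y'' = -50cos(5x) - 100sin(5x)
y'' + 25y = 0 ✓

Yes, it is a solution.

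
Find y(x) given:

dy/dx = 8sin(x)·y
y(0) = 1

General solution: y = Ce^(-8cos(x))
Applying IC y(0) = 1:
Particular solution: y = e^(8(1-cos(x)))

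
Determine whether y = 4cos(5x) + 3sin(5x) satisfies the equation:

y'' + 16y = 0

Verification:
y'' = -100cos(5x) - 75sin(5x)
y'' + 16y ≠ 0 (frequency mismatch: got 25 instead of 16)

No, it is not a solution.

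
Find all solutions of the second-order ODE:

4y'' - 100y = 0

Characteristic equation: 4r² - 100 = 0
Divide by 4: r² - 25 = 0
Roots: r = 5, -5 (distinct real)
General solution: y = C₁e^(5x) + C₂e^(-5x)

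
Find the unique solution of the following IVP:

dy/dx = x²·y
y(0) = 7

General solution: y = Ce^(x³/3)
Applying IC y(0) = 7:
Particular solution: y = 7e^(x³/3)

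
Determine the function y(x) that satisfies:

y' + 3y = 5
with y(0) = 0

General solution: y = 5/3 + Ce^(-3x)
Applying y(0) = 0: C = 0 - 5/3 = -5/3
Particular solution: y = 5/3 - (5/3)e^(-3x)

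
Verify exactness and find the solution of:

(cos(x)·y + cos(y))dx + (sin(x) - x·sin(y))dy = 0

Verify exactness: ∂M/∂y = ∂N/∂x ✓
Find F(x,y) such that ∂F/∂x = M, ∂F/∂y = N
Solution: sin(x)·y + x·cos(y) = C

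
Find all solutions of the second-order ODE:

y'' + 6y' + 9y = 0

Characteristic equation: r² + 6r + 9 = 0
Factored: (r + 3)² = 0
Repeated root: r = -3
General solution: y = (C₁ + C₂x)e^(-3x)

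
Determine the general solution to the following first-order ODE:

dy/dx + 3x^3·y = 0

Using integrating factor method:

General solution: y = Ce^(-3x^4/4)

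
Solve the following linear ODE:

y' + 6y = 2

Using integrating factor method:

General solution: y = 1/3 + Ce^(-6x)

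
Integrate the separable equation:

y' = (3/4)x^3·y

Separating variables and integrating:
ln|y| = 3x^4/16 + C

General solution: y = Ce^(3x^4/16)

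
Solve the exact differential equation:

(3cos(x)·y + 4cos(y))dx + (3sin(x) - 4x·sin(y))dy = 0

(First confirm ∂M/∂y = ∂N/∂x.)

Verify exactness: ∂M/∂y = ∂N/∂x ✓
Find F(x,y) such that ∂F/∂x = M, ∂F/∂y = N
Solution: 3sin(x)·y + 4x·cos(y) = C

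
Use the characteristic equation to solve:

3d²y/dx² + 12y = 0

Characteristic equation: 3r² + 12 = 0
Divide by 3: r² + 4 = 0
Roots: r = ±2i (complex conjugates)
General solution: y = C₁cos(2x) + C₂sin(2x)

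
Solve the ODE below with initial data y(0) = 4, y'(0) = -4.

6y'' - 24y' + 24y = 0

General solution: y = (C₁ + C₂x)e^(2x)
Repeated root r = 2
Applying ICs: C₁ = 4, C₂ = -12
Particular solution: y = (4 - 12x)e^(2x)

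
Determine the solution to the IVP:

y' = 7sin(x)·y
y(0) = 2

General solution: y = Ce^(-7cos(x))
Applying IC y(0) = 2:
Particular solution: y = 2e^(7(1-cos(x)))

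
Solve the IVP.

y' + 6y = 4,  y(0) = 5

General solution: y = 2/3 + Ce^(-6x)
Applying y(0) = 5: C = 5 - 2/3 = 13/3
Particular solution: y = 2/3 + (13/3)e^(-6x)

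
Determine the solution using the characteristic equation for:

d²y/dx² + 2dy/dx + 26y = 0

Characteristic equation: r² + 2r + 26 = 0
Roots: r = -1 ± 5i (complex conjugates)
General solution: y = e^(-x)(C₁cos(5x) + C₂sin(5x))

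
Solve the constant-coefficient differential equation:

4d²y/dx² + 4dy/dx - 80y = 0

Characteristic equation: 4r² + 4r - 80 = 0
Divide by 4: r² + r - 20 = 0
Roots: r = 4, -5 (distinct real)
General solution: y = C₁e^(4x) + C₂e^(-5x)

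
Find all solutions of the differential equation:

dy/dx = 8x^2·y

Separating variables and integrating:
ln|y| = 8x^3/3 + C

General solution: y = Ce^(8x^3/3)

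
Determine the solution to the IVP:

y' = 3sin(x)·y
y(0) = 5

General solution: y = Ce^(-3cos(x))
Applying IC y(0) = 5:
Particular solution: y = 5e^(3(1-cos(x)))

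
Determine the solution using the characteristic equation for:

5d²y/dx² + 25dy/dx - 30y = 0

Characteristic equation: 5r² + 25r - 30 = 0
Divide by 5: r² + 5r - 6 = 0
Roots: r = 1, -6 (distinct real)
General solution: y = C₁e^x + C₂e^(-6x)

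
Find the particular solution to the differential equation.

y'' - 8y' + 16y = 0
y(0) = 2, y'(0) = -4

General solution: y = (C₁ + C₂x)e^(4x)
Repeated root r = 4
Applying ICs: C₁ = 2, C₂ = -12
Particular solution: y = (2 - 12x)e^(4x)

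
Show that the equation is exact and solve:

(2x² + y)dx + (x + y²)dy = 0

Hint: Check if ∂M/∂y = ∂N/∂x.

Verify exactness: ∂M/∂y = ∂N/∂x ✓
Find F(x,y) such that ∂F/∂x = M, ∂F/∂y = N
Solution: 2x³/3 + xy + y³/3 = C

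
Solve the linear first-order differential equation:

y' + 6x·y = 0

Using integrating factor method:

General solution: y = Ce^(-3x^2)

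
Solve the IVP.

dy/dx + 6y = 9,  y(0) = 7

General solution: y = 3/2 + Ce^(-6x)
Applying y(0) = 7: C = 7 - 3/2 = 11/2
Particular solution: y = 3/2 + (11/2)e^(-6x)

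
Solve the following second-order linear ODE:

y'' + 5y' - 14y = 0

Characteristic equation: r² + 5r - 14 = 0
Roots: r = 2, -7 (distinct real)
General solution: y = C₁e^(2x) + C₂e^(-7x)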